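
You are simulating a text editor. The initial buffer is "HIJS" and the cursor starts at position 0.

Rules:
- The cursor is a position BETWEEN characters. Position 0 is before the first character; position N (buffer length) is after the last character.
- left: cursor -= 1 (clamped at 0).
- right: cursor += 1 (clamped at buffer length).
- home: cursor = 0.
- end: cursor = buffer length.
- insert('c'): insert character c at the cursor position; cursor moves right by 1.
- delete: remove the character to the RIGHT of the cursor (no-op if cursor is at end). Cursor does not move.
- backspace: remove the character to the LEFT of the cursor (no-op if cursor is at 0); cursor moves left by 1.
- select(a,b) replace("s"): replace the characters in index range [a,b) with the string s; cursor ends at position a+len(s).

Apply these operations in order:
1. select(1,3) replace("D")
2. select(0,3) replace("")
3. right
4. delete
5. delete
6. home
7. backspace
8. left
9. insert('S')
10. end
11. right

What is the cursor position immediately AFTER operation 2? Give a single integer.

Answer: 0

Derivation:
After op 1 (select(1,3) replace("D")): buf='HDS' cursor=2
After op 2 (select(0,3) replace("")): buf='(empty)' cursor=0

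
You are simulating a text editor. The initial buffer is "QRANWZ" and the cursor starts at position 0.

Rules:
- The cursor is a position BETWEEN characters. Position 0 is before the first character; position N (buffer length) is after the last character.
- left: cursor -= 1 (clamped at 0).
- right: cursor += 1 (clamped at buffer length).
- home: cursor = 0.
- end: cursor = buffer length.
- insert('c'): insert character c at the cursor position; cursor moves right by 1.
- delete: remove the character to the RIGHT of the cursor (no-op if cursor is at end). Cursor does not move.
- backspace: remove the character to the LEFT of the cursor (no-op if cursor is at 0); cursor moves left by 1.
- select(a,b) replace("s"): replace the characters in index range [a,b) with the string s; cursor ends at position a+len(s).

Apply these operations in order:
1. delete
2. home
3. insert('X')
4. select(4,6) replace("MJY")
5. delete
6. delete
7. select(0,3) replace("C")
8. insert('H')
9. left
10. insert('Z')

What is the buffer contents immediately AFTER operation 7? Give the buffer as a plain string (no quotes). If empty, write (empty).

Answer: CNMJY

Derivation:
After op 1 (delete): buf='RANWZ' cursor=0
After op 2 (home): buf='RANWZ' cursor=0
After op 3 (insert('X')): buf='XRANWZ' cursor=1
After op 4 (select(4,6) replace("MJY")): buf='XRANMJY' cursor=7
After op 5 (delete): buf='XRANMJY' cursor=7
After op 6 (delete): buf='XRANMJY' cursor=7
After op 7 (select(0,3) replace("C")): buf='CNMJY' cursor=1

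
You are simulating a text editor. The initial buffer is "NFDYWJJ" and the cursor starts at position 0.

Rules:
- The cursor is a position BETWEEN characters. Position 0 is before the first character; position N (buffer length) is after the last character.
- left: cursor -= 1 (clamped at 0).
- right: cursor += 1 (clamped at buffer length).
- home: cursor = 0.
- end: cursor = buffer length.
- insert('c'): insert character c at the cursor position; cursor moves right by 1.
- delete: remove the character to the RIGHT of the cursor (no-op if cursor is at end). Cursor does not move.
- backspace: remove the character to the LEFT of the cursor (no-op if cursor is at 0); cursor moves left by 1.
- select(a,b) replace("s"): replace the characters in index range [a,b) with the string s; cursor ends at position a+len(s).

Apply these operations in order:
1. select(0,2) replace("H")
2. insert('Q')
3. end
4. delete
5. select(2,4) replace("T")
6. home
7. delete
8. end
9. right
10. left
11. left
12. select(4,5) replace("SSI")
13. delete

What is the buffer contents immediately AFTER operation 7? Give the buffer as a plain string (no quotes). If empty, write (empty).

Answer: QTWJJ

Derivation:
After op 1 (select(0,2) replace("H")): buf='HDYWJJ' cursor=1
After op 2 (insert('Q')): buf='HQDYWJJ' cursor=2
After op 3 (end): buf='HQDYWJJ' cursor=7
After op 4 (delete): buf='HQDYWJJ' cursor=7
After op 5 (select(2,4) replace("T")): buf='HQTWJJ' cursor=3
After op 6 (home): buf='HQTWJJ' cursor=0
After op 7 (delete): buf='QTWJJ' cursor=0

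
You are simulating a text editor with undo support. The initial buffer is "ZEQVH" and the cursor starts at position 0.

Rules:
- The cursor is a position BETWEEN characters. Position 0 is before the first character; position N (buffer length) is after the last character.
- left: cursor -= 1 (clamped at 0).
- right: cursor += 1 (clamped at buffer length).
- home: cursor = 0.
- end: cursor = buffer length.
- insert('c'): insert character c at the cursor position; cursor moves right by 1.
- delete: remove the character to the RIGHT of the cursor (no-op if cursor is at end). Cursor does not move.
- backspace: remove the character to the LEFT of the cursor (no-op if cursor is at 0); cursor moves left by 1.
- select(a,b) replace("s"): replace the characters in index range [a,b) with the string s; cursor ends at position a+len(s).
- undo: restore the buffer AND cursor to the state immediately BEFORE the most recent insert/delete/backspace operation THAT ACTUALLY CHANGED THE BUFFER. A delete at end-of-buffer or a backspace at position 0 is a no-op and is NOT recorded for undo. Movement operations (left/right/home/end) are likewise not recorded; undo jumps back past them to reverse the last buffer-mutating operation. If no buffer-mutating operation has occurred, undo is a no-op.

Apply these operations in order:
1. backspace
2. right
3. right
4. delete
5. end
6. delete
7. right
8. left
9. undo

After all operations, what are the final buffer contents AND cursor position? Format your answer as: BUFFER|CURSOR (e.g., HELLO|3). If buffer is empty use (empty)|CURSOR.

Answer: ZEQVH|2

Derivation:
After op 1 (backspace): buf='ZEQVH' cursor=0
After op 2 (right): buf='ZEQVH' cursor=1
After op 3 (right): buf='ZEQVH' cursor=2
After op 4 (delete): buf='ZEVH' cursor=2
After op 5 (end): buf='ZEVH' cursor=4
After op 6 (delete): buf='ZEVH' cursor=4
After op 7 (right): buf='ZEVH' cursor=4
After op 8 (left): buf='ZEVH' cursor=3
After op 9 (undo): buf='ZEQVH' cursor=2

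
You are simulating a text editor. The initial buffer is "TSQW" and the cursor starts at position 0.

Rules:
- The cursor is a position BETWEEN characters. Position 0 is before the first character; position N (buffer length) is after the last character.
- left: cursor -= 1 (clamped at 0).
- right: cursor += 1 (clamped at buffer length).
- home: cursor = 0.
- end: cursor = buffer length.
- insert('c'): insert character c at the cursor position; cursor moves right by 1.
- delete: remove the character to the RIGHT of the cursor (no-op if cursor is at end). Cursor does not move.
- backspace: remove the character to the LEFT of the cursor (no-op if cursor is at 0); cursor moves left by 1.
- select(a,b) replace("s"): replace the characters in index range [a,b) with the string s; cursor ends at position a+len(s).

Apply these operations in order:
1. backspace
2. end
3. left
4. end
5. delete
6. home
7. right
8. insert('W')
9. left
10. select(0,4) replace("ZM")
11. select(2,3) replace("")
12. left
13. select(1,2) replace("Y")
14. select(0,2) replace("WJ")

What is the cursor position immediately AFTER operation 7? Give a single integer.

Answer: 1

Derivation:
After op 1 (backspace): buf='TSQW' cursor=0
After op 2 (end): buf='TSQW' cursor=4
After op 3 (left): buf='TSQW' cursor=3
After op 4 (end): buf='TSQW' cursor=4
After op 5 (delete): buf='TSQW' cursor=4
After op 6 (home): buf='TSQW' cursor=0
After op 7 (right): buf='TSQW' cursor=1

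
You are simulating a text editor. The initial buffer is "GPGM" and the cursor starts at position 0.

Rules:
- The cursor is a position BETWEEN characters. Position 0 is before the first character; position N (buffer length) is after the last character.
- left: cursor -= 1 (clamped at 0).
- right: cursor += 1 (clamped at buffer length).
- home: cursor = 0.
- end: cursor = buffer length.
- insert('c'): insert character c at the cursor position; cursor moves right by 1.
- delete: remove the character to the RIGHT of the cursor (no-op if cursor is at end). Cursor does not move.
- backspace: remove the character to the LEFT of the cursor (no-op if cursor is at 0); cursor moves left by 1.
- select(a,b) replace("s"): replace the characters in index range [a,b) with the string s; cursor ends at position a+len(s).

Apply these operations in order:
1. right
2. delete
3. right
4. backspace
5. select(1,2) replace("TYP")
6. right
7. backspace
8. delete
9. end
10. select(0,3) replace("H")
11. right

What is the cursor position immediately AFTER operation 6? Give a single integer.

Answer: 4

Derivation:
After op 1 (right): buf='GPGM' cursor=1
After op 2 (delete): buf='GGM' cursor=1
After op 3 (right): buf='GGM' cursor=2
After op 4 (backspace): buf='GM' cursor=1
After op 5 (select(1,2) replace("TYP")): buf='GTYP' cursor=4
After op 6 (right): buf='GTYP' cursor=4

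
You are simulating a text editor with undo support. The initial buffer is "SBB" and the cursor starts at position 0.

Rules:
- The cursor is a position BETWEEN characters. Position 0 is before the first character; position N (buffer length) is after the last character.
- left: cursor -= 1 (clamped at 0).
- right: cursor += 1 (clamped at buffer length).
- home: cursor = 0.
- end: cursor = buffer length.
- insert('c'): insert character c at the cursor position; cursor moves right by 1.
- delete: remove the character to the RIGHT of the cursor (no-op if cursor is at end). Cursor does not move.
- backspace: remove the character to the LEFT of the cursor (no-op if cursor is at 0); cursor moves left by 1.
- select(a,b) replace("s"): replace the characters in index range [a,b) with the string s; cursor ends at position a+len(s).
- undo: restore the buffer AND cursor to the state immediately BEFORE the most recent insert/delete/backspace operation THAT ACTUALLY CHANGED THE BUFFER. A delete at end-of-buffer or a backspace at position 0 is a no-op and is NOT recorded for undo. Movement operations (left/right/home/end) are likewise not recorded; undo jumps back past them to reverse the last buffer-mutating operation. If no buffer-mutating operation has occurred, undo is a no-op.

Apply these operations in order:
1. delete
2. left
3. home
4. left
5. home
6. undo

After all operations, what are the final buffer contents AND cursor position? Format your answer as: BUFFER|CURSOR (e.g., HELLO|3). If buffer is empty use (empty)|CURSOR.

Answer: SBB|0

Derivation:
After op 1 (delete): buf='BB' cursor=0
After op 2 (left): buf='BB' cursor=0
After op 3 (home): buf='BB' cursor=0
After op 4 (left): buf='BB' cursor=0
After op 5 (home): buf='BB' cursor=0
After op 6 (undo): buf='SBB' cursor=0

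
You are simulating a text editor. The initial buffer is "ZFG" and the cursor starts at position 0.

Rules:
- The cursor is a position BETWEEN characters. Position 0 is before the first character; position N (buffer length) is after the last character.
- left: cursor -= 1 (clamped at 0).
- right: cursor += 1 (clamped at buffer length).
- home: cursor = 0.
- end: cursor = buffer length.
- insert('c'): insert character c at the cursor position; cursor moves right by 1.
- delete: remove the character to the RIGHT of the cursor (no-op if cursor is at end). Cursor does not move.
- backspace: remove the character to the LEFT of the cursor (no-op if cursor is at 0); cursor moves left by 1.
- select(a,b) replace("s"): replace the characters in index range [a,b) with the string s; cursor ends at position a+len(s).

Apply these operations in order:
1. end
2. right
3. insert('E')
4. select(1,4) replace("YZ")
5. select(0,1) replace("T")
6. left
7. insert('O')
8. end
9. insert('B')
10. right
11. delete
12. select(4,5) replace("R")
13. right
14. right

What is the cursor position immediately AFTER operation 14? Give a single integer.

Answer: 5

Derivation:
After op 1 (end): buf='ZFG' cursor=3
After op 2 (right): buf='ZFG' cursor=3
After op 3 (insert('E')): buf='ZFGE' cursor=4
After op 4 (select(1,4) replace("YZ")): buf='ZYZ' cursor=3
After op 5 (select(0,1) replace("T")): buf='TYZ' cursor=1
After op 6 (left): buf='TYZ' cursor=0
After op 7 (insert('O')): buf='OTYZ' cursor=1
After op 8 (end): buf='OTYZ' cursor=4
After op 9 (insert('B')): buf='OTYZB' cursor=5
After op 10 (right): buf='OTYZB' cursor=5
After op 11 (delete): buf='OTYZB' cursor=5
After op 12 (select(4,5) replace("R")): buf='OTYZR' cursor=5
After op 13 (right): buf='OTYZR' cursor=5
After op 14 (right): buf='OTYZR' cursor=5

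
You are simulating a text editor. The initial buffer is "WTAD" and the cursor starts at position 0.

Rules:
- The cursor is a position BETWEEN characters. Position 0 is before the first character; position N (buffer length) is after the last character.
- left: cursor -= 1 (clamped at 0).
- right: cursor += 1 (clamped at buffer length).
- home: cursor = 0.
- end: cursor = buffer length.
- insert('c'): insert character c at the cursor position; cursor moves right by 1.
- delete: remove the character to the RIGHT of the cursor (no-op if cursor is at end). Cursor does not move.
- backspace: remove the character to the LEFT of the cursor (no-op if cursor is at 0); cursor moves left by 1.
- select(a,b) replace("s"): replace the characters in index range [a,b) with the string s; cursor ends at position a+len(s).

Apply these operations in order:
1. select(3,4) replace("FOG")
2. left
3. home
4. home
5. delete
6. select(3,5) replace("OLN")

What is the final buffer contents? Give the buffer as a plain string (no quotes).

Answer: TAFOLN

Derivation:
After op 1 (select(3,4) replace("FOG")): buf='WTAFOG' cursor=6
After op 2 (left): buf='WTAFOG' cursor=5
After op 3 (home): buf='WTAFOG' cursor=0
After op 4 (home): buf='WTAFOG' cursor=0
After op 5 (delete): buf='TAFOG' cursor=0
After op 6 (select(3,5) replace("OLN")): buf='TAFOLN' cursor=6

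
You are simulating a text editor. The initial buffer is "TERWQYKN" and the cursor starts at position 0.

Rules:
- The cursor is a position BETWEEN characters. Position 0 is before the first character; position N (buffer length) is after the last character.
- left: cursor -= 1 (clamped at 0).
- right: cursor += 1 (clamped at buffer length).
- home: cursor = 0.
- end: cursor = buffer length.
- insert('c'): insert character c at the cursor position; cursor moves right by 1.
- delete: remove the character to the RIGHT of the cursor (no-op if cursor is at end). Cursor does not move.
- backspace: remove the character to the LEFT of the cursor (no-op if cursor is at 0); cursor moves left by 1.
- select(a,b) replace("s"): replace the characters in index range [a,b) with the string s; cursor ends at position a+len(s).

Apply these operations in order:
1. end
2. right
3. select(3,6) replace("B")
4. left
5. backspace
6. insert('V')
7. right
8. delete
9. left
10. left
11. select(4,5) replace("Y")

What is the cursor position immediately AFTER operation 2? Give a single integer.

Answer: 8

Derivation:
After op 1 (end): buf='TERWQYKN' cursor=8
After op 2 (right): buf='TERWQYKN' cursor=8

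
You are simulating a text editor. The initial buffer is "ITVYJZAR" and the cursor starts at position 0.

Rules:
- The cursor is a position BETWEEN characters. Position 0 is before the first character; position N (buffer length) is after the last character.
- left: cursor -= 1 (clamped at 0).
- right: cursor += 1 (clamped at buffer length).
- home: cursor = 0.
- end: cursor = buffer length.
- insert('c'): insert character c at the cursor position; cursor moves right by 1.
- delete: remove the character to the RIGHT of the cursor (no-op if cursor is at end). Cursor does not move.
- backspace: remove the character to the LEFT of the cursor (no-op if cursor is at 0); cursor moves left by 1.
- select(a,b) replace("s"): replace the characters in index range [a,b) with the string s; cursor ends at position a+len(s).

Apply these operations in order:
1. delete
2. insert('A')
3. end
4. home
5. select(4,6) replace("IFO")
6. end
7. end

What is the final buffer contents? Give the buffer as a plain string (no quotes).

After op 1 (delete): buf='TVYJZAR' cursor=0
After op 2 (insert('A')): buf='ATVYJZAR' cursor=1
After op 3 (end): buf='ATVYJZAR' cursor=8
After op 4 (home): buf='ATVYJZAR' cursor=0
After op 5 (select(4,6) replace("IFO")): buf='ATVYIFOAR' cursor=7
After op 6 (end): buf='ATVYIFOAR' cursor=9
After op 7 (end): buf='ATVYIFOAR' cursor=9

Answer: ATVYIFOAR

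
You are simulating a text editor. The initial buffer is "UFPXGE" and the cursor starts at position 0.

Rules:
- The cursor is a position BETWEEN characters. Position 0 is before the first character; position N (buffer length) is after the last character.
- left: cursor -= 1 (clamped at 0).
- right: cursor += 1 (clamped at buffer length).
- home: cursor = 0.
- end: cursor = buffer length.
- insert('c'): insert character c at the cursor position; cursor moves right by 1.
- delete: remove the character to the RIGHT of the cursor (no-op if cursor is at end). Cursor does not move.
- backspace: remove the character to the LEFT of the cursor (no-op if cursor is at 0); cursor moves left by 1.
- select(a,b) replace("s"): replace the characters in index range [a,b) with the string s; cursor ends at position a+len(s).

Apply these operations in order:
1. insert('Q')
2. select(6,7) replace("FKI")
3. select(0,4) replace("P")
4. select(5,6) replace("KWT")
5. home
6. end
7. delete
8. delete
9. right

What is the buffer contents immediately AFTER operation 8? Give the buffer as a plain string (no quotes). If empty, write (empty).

Answer: PXGFKKWT

Derivation:
After op 1 (insert('Q')): buf='QUFPXGE' cursor=1
After op 2 (select(6,7) replace("FKI")): buf='QUFPXGFKI' cursor=9
After op 3 (select(0,4) replace("P")): buf='PXGFKI' cursor=1
After op 4 (select(5,6) replace("KWT")): buf='PXGFKKWT' cursor=8
After op 5 (home): buf='PXGFKKWT' cursor=0
After op 6 (end): buf='PXGFKKWT' cursor=8
After op 7 (delete): buf='PXGFKKWT' cursor=8
After op 8 (delete): buf='PXGFKKWT' cursor=8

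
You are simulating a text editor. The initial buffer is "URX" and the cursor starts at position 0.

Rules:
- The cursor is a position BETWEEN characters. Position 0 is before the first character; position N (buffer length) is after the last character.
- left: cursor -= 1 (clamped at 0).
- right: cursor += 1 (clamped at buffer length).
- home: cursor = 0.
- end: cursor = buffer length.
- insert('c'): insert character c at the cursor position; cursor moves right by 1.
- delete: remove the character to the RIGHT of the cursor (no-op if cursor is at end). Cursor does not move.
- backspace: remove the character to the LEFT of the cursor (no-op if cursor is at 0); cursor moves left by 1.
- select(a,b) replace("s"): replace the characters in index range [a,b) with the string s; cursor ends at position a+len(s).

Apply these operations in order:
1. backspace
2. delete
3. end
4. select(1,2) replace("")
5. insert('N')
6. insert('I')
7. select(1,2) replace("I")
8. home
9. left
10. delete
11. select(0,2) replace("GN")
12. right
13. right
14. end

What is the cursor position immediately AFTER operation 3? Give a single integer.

Answer: 2

Derivation:
After op 1 (backspace): buf='URX' cursor=0
After op 2 (delete): buf='RX' cursor=0
After op 3 (end): buf='RX' cursor=2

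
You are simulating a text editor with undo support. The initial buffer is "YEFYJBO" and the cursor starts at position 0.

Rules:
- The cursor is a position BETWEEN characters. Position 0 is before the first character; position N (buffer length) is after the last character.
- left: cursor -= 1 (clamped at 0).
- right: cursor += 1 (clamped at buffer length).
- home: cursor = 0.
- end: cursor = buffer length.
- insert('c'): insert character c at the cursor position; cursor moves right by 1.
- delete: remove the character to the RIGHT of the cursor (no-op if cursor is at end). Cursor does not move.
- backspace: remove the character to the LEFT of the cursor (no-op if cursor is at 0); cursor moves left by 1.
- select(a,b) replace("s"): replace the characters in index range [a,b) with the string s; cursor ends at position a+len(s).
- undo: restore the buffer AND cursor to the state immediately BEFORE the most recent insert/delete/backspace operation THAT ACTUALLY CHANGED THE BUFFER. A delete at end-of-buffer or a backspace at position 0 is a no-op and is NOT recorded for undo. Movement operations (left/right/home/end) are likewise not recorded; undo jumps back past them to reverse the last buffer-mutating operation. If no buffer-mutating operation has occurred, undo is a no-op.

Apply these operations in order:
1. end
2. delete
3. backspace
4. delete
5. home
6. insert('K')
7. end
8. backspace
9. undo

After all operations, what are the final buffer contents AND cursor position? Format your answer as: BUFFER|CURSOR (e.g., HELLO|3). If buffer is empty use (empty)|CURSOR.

After op 1 (end): buf='YEFYJBO' cursor=7
After op 2 (delete): buf='YEFYJBO' cursor=7
After op 3 (backspace): buf='YEFYJB' cursor=6
After op 4 (delete): buf='YEFYJB' cursor=6
After op 5 (home): buf='YEFYJB' cursor=0
After op 6 (insert('K')): buf='KYEFYJB' cursor=1
After op 7 (end): buf='KYEFYJB' cursor=7
After op 8 (backspace): buf='KYEFYJ' cursor=6
After op 9 (undo): buf='KYEFYJB' cursor=7

Answer: KYEFYJB|7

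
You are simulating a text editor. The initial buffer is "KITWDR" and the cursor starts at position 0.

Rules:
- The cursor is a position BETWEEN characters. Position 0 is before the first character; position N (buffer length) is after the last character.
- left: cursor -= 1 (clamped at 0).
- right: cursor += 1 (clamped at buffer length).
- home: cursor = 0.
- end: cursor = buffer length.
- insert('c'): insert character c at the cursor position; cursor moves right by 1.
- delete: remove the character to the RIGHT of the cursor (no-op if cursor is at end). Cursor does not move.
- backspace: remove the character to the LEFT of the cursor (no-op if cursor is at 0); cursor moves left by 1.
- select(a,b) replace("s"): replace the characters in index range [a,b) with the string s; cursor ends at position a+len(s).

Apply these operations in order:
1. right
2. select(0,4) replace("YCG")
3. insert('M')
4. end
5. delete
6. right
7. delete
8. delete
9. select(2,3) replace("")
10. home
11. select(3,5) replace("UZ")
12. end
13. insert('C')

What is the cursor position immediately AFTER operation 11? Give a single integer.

After op 1 (right): buf='KITWDR' cursor=1
After op 2 (select(0,4) replace("YCG")): buf='YCGDR' cursor=3
After op 3 (insert('M')): buf='YCGMDR' cursor=4
After op 4 (end): buf='YCGMDR' cursor=6
After op 5 (delete): buf='YCGMDR' cursor=6
After op 6 (right): buf='YCGMDR' cursor=6
After op 7 (delete): buf='YCGMDR' cursor=6
After op 8 (delete): buf='YCGMDR' cursor=6
After op 9 (select(2,3) replace("")): buf='YCMDR' cursor=2
After op 10 (home): buf='YCMDR' cursor=0
After op 11 (select(3,5) replace("UZ")): buf='YCMUZ' cursor=5

Answer: 5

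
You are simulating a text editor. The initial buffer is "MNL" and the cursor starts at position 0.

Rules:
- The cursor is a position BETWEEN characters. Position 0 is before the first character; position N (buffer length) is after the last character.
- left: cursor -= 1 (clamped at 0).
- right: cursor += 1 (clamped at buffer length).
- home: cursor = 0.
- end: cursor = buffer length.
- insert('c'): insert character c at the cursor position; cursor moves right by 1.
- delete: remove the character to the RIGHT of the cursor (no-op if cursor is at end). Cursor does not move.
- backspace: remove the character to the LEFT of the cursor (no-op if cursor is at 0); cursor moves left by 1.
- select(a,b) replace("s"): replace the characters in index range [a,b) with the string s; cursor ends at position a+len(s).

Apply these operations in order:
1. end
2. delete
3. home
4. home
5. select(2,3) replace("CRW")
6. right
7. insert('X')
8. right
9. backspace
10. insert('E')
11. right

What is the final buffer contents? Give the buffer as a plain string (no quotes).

After op 1 (end): buf='MNL' cursor=3
After op 2 (delete): buf='MNL' cursor=3
After op 3 (home): buf='MNL' cursor=0
After op 4 (home): buf='MNL' cursor=0
After op 5 (select(2,3) replace("CRW")): buf='MNCRW' cursor=5
After op 6 (right): buf='MNCRW' cursor=5
After op 7 (insert('X')): buf='MNCRWX' cursor=6
After op 8 (right): buf='MNCRWX' cursor=6
After op 9 (backspace): buf='MNCRW' cursor=5
After op 10 (insert('E')): buf='MNCRWE' cursor=6
After op 11 (right): buf='MNCRWE' cursor=6

Answer: MNCRWE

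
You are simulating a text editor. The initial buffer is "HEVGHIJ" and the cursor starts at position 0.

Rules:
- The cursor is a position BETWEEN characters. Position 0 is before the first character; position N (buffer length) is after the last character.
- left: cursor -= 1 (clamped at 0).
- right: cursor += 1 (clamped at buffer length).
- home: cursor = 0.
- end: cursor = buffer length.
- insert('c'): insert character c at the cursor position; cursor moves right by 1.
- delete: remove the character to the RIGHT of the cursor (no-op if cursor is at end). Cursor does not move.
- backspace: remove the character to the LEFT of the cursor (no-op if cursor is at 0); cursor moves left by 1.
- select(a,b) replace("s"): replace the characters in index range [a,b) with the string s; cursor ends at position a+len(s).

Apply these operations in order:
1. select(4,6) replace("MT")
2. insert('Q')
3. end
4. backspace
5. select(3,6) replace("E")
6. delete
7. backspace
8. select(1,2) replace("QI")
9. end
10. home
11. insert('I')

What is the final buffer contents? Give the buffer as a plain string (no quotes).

Answer: IHQIV

Derivation:
After op 1 (select(4,6) replace("MT")): buf='HEVGMTJ' cursor=6
After op 2 (insert('Q')): buf='HEVGMTQJ' cursor=7
After op 3 (end): buf='HEVGMTQJ' cursor=8
After op 4 (backspace): buf='HEVGMTQ' cursor=7
After op 5 (select(3,6) replace("E")): buf='HEVEQ' cursor=4
After op 6 (delete): buf='HEVE' cursor=4
After op 7 (backspace): buf='HEV' cursor=3
After op 8 (select(1,2) replace("QI")): buf='HQIV' cursor=3
After op 9 (end): buf='HQIV' cursor=4
After op 10 (home): buf='HQIV' cursor=0
After op 11 (insert('I')): buf='IHQIV' cursor=1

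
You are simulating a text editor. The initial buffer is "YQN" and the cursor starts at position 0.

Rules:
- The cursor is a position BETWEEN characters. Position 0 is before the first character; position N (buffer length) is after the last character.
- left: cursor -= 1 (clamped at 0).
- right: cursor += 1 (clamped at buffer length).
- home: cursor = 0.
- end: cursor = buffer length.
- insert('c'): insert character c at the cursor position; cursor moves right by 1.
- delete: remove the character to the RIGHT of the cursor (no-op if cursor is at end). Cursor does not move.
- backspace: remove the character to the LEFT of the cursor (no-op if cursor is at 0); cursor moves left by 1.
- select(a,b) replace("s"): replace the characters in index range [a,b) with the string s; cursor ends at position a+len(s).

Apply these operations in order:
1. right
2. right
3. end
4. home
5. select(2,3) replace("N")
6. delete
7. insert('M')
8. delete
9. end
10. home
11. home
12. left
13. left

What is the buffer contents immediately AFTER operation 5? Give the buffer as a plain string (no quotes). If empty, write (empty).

After op 1 (right): buf='YQN' cursor=1
After op 2 (right): buf='YQN' cursor=2
After op 3 (end): buf='YQN' cursor=3
After op 4 (home): buf='YQN' cursor=0
After op 5 (select(2,3) replace("N")): buf='YQN' cursor=3

Answer: YQN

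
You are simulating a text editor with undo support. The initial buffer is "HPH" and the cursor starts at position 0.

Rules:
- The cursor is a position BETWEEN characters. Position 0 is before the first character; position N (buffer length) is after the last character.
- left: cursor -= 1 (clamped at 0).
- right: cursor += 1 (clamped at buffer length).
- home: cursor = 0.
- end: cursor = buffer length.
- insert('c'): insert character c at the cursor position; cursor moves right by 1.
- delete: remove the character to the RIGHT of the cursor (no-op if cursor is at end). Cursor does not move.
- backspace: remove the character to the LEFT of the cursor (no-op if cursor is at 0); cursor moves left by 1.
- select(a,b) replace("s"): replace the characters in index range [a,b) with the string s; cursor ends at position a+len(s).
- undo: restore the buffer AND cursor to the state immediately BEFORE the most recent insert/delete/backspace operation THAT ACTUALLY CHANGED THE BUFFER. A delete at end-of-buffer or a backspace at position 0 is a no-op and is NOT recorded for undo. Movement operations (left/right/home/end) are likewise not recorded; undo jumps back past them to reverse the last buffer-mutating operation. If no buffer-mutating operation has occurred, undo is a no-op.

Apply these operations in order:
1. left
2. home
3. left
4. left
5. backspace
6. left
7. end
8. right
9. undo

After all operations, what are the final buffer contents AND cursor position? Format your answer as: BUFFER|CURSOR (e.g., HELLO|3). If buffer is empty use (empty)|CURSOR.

Answer: HPH|3

Derivation:
After op 1 (left): buf='HPH' cursor=0
After op 2 (home): buf='HPH' cursor=0
After op 3 (left): buf='HPH' cursor=0
After op 4 (left): buf='HPH' cursor=0
After op 5 (backspace): buf='HPH' cursor=0
After op 6 (left): buf='HPH' cursor=0
After op 7 (end): buf='HPH' cursor=3
After op 8 (right): buf='HPH' cursor=3
After op 9 (undo): buf='HPH' cursor=3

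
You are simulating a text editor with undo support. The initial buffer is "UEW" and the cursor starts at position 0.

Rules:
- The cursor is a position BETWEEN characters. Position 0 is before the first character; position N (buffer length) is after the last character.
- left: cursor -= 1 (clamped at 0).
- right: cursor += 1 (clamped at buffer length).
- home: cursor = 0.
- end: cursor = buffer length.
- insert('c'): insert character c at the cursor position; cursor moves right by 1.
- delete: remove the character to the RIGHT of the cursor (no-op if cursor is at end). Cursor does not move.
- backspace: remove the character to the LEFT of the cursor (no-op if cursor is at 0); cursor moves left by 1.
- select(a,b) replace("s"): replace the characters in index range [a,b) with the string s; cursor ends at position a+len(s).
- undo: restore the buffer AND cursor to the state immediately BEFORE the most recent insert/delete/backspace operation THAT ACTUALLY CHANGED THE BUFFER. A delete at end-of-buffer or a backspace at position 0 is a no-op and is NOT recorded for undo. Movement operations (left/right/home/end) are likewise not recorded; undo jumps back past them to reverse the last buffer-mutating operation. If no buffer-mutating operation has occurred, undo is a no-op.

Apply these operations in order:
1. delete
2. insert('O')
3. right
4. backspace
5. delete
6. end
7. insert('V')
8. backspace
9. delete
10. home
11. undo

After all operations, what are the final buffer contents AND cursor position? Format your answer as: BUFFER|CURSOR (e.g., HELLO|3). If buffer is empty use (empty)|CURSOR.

Answer: OV|2

Derivation:
After op 1 (delete): buf='EW' cursor=0
After op 2 (insert('O')): buf='OEW' cursor=1
After op 3 (right): buf='OEW' cursor=2
After op 4 (backspace): buf='OW' cursor=1
After op 5 (delete): buf='O' cursor=1
After op 6 (end): buf='O' cursor=1
After op 7 (insert('V')): buf='OV' cursor=2
After op 8 (backspace): buf='O' cursor=1
After op 9 (delete): buf='O' cursor=1
After op 10 (home): buf='O' cursor=0
After op 11 (undo): buf='OV' cursor=2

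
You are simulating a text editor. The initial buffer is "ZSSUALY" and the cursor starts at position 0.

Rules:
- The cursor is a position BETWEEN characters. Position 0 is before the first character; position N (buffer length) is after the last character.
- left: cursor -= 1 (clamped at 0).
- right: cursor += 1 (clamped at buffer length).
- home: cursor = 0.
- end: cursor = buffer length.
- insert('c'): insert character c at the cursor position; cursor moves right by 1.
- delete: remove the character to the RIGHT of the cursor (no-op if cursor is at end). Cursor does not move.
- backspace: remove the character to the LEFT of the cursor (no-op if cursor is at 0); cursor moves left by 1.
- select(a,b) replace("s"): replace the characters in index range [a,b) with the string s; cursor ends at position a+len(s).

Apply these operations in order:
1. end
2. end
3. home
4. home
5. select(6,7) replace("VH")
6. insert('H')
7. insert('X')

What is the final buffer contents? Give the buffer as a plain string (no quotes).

After op 1 (end): buf='ZSSUALY' cursor=7
After op 2 (end): buf='ZSSUALY' cursor=7
After op 3 (home): buf='ZSSUALY' cursor=0
After op 4 (home): buf='ZSSUALY' cursor=0
After op 5 (select(6,7) replace("VH")): buf='ZSSUALVH' cursor=8
After op 6 (insert('H')): buf='ZSSUALVHH' cursor=9
After op 7 (insert('X')): buf='ZSSUALVHHX' cursor=10

Answer: ZSSUALVHHX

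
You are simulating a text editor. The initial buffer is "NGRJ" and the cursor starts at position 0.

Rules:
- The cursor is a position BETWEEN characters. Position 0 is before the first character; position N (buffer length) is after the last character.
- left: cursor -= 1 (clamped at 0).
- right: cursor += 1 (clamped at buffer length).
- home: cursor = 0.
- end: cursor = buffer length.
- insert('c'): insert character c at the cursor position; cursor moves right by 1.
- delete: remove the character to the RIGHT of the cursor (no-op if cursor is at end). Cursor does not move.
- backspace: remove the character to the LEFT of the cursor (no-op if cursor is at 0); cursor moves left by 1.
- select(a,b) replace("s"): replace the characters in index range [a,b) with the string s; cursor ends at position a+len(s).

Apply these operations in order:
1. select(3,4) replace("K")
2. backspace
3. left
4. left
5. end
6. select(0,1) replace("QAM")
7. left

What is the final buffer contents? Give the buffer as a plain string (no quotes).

After op 1 (select(3,4) replace("K")): buf='NGRK' cursor=4
After op 2 (backspace): buf='NGR' cursor=3
After op 3 (left): buf='NGR' cursor=2
After op 4 (left): buf='NGR' cursor=1
After op 5 (end): buf='NGR' cursor=3
After op 6 (select(0,1) replace("QAM")): buf='QAMGR' cursor=3
After op 7 (left): buf='QAMGR' cursor=2

Answer: QAMGR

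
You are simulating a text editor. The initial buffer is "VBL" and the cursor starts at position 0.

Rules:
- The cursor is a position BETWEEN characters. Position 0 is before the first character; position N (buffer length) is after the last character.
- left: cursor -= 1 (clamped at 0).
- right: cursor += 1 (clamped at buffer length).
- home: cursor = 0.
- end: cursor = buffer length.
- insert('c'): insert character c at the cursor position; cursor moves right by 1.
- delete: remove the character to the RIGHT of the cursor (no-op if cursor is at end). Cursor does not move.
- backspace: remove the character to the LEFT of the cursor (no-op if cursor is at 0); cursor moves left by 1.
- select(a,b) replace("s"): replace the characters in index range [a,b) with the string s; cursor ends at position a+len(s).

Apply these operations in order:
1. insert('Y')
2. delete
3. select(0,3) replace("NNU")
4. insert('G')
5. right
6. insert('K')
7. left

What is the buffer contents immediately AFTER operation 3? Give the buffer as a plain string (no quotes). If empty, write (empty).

Answer: NNU

Derivation:
After op 1 (insert('Y')): buf='YVBL' cursor=1
After op 2 (delete): buf='YBL' cursor=1
After op 3 (select(0,3) replace("NNU")): buf='NNU' cursor=3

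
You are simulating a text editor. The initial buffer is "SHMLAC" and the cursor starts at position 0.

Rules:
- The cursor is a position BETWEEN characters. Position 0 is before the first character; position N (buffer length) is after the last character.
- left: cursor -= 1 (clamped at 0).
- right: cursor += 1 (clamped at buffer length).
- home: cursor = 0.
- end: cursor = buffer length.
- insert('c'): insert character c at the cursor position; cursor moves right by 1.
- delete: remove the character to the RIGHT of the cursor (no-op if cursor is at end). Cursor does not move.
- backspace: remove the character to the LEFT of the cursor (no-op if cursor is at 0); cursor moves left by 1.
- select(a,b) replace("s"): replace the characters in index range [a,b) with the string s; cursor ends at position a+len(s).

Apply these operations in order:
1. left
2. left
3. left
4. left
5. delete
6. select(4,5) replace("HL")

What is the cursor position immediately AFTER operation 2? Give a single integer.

Answer: 0

Derivation:
After op 1 (left): buf='SHMLAC' cursor=0
After op 2 (left): buf='SHMLAC' cursor=0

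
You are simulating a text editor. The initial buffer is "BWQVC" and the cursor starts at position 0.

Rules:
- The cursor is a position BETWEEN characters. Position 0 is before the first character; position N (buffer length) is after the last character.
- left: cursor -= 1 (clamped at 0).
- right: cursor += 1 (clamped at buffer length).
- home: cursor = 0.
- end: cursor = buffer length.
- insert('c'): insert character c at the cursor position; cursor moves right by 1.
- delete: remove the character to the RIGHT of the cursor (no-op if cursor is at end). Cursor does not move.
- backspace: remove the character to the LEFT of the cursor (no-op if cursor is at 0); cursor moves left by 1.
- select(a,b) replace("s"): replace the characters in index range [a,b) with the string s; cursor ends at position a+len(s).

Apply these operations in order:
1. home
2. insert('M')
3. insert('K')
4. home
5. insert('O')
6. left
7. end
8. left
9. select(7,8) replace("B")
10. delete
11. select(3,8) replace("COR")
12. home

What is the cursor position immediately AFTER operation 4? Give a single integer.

After op 1 (home): buf='BWQVC' cursor=0
After op 2 (insert('M')): buf='MBWQVC' cursor=1
After op 3 (insert('K')): buf='MKBWQVC' cursor=2
After op 4 (home): buf='MKBWQVC' cursor=0

Answer: 0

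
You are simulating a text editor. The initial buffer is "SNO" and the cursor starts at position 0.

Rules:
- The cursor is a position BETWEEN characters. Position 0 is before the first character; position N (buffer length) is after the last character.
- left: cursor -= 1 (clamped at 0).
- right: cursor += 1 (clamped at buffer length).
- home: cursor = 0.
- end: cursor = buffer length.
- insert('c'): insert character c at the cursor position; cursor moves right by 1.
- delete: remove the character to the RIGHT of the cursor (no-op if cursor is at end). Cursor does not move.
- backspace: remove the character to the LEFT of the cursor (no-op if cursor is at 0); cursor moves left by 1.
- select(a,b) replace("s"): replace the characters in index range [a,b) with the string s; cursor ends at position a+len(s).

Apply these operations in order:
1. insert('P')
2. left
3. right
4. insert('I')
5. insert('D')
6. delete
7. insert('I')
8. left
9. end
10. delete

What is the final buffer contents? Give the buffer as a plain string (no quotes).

After op 1 (insert('P')): buf='PSNO' cursor=1
After op 2 (left): buf='PSNO' cursor=0
After op 3 (right): buf='PSNO' cursor=1
After op 4 (insert('I')): buf='PISNO' cursor=2
After op 5 (insert('D')): buf='PIDSNO' cursor=3
After op 6 (delete): buf='PIDNO' cursor=3
After op 7 (insert('I')): buf='PIDINO' cursor=4
After op 8 (left): buf='PIDINO' cursor=3
After op 9 (end): buf='PIDINO' cursor=6
After op 10 (delete): buf='PIDINO' cursor=6

Answer: PIDINO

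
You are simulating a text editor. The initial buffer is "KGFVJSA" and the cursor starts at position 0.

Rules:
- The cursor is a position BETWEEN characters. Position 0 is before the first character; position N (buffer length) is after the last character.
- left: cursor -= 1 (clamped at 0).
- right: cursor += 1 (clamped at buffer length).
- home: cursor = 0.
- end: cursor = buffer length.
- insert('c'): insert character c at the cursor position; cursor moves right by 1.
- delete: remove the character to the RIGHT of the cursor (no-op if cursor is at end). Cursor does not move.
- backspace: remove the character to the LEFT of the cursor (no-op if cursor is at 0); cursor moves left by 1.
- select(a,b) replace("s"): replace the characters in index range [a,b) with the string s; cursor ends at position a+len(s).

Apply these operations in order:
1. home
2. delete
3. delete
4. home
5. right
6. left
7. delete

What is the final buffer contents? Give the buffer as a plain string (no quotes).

After op 1 (home): buf='KGFVJSA' cursor=0
After op 2 (delete): buf='GFVJSA' cursor=0
After op 3 (delete): buf='FVJSA' cursor=0
After op 4 (home): buf='FVJSA' cursor=0
After op 5 (right): buf='FVJSA' cursor=1
After op 6 (left): buf='FVJSA' cursor=0
After op 7 (delete): buf='VJSA' cursor=0

Answer: VJSA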